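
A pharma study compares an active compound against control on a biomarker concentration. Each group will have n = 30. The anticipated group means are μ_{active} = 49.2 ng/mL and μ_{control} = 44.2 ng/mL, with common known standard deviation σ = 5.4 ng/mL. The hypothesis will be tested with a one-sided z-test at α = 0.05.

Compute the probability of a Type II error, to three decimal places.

β ≈ 0.026

Standardized effect: d = |μ_{active} − μ_{control}| / σ = |49.2 − 44.2| / 5.4 = 0.9259
Noncentrality parameter: δ = d·√(n/2) = 0.9259 × √(30/2) = 3.5861
Critical value for a one-sided test at α = 0.05: z_α = 1.645.
Power = P(Z > 1.645 − δ) = Φ(1.941) = 0.9739.
Type II error: β = 1 − power = 1 − 0.9739 = 0.0261.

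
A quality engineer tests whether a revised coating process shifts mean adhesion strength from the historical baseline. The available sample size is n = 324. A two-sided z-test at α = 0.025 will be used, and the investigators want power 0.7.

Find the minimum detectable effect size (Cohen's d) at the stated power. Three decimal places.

d ≈ 0.154

Need Φ(δ − 2.241) = 0.7, so δ = 2.241 + 0.524 = 2.766.
(The second rejection-region term Φ(−δ − z_{α/2}) is negligible and dropped.)
δ = d·√n ⇒ d = δ/√n = 2.766/√324 = 0.1537.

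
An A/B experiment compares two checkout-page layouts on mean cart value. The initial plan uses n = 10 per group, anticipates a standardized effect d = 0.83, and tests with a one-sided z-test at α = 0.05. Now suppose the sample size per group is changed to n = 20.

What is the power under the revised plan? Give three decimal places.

With n = 20 per group: δ = d·√(n/2) = 0.83 × √(20/2) = 2.6247. Critical value z_{0.05} = 1.645.
Revised power = Φ(δ − 1.645) = Φ(0.980) = 0.8364.

Power ≈ 0.836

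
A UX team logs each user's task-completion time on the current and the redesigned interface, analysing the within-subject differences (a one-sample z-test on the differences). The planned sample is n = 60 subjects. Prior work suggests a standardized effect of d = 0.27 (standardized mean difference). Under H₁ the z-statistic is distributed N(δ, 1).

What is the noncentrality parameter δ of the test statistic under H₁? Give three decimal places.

δ = d·√n = 0.27 × √60 = 2.0914

δ ≈ 2.091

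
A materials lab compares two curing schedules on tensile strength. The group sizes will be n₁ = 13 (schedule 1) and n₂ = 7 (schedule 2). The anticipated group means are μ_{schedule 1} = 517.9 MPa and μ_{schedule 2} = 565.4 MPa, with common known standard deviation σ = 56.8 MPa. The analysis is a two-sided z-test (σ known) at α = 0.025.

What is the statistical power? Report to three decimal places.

Power ≈ 0.324

Standardized effect: d = |μ_{schedule 1} − μ_{schedule 2}| / σ = |517.9 − 565.4| / 56.8 = 0.8363
Noncentrality parameter: δ = d / √(1/n₁ + 1/n₂) = 0.8363 / √(1/13 + 1/7) = 1.7838
Two-sided α = 0.025 → critical value z_{0.0125} = 2.241.
Power = Φ(δ − 2.241) + Φ(−δ − 2.241) = Φ(-0.458) + Φ(-4.025) = 0.3236 + 0.0000 = 0.3237.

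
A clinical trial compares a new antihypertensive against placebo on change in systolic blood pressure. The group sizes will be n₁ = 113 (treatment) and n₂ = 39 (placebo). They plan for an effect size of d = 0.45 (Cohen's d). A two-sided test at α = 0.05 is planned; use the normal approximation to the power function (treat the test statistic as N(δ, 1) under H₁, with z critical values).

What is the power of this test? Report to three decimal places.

Noncentrality parameter: λ = d / √(1/n₁ + 1/n₂) = 0.45 / √(1/113 + 1/39) = 2.4230
Two-sided α = 0.05 → critical value z_{0.025} = 1.960.
Power = Φ(λ − 1.960) + Φ(−λ − 1.960) = Φ(0.463) + Φ(-4.383) = 0.6783 + 0.0000 = 0.6784.

Power ≈ 0.678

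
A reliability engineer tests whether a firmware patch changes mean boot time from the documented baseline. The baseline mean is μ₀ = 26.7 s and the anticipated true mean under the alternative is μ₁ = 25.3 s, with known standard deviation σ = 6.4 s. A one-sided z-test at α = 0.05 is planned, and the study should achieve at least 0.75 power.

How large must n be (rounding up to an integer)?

Standardized effect: d = |μ₁ − μ₀| / σ = |25.3 − 26.7| / 6.4 = 0.2187
Set Φ(δ − 1.645) = 0.75; then δ − 1.645 = Φ⁻¹(0.75) = 0.674, giving δ = 2.319.
δ = d·√n ⇒ n = (δ/d)² = (2.319 / 0.2187)² = 112.42.
Round up to the next whole unit.

n = 113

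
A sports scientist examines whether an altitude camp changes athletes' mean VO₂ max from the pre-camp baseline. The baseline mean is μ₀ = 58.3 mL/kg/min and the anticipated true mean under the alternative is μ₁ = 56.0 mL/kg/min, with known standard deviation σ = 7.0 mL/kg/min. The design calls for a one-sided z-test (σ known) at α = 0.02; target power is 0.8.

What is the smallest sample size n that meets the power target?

Standardized effect: d = |μ₁ − μ₀| / σ = |56.0 − 58.3| / 7.0 = 0.3286
For power 0.8 need Φ(δ − z_{0.02}) = 0.8, so δ = z_{0.02} + z_{0.20} = 2.054 + 0.842 = 2.895.
δ = d·√n ⇒ n = (δ/d)² = (2.895 / 0.3286)² = 77.65.
Rounding up, n = 78.

n = 78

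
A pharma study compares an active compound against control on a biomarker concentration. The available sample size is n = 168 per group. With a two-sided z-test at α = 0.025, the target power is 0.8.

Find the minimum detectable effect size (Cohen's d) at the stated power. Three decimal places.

d ≈ 0.336

Need Φ(δ − 2.241) = 0.8, so δ = 2.241 + 0.842 = 3.083.
(The second rejection-region term Φ(−δ − z_{α/2}) is negligible and dropped.)
δ = d·√(n/2) ⇒ d = δ/√(n/2) = 3.083/√(168/2) = 0.3364.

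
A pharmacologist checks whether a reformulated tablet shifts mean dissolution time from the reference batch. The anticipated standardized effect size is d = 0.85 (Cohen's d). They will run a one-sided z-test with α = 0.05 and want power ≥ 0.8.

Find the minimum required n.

For power 0.8 need Φ(δ − z_{0.05}) = 0.8, so δ = z_{0.05} + z_{0.20} = 1.645 + 0.842 = 2.486.
δ = d·√n ⇒ n = (δ/d)² = (2.486 / 0.85)² = 8.56.
Rounding up, n = 9.

n = 9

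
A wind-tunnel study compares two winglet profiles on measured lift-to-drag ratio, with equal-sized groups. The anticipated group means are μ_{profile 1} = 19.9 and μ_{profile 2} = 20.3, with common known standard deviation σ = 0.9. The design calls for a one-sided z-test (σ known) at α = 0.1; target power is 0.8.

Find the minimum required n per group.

Standardized effect: d = |μ_{profile 1} − μ_{profile 2}| / σ = |19.9 − 20.3| / 0.9 = 0.4444
Set Φ(δ − 1.282) = 0.8; then δ − 1.282 = Φ⁻¹(0.8) = 0.842, giving δ = 2.123.
δ = d·√(n/2) ⇒ n = 2(δ/d)² = 2 × (2.123 / 0.4444)² = 45.64.
Rounding up, n = 46 per group.

n = 46 per group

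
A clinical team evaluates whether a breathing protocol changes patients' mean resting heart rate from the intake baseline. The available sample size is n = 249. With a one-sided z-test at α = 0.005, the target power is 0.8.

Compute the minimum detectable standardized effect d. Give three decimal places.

Required noncentrality: δ = z_{0.005} + z_{0.20} = 2.576 + 0.842 = 3.417.
δ = d·√n ⇒ d = δ/√n = 3.417/√249 = 0.2166.

d ≈ 0.217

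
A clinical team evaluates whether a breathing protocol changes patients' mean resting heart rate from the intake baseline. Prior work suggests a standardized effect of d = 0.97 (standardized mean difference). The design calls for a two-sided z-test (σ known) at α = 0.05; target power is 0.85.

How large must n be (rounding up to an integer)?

n = 10

Set Φ(δ − 1.960) = 0.85; then δ − 1.960 = Φ⁻¹(0.85) = 1.036, giving δ = 2.996.
(The Φ(−δ − z_{α/2}) term is vanishingly small for δ > 0 and is dropped in the standard sample-size formula.)
δ = d·√n ⇒ n = (δ/d)² = (2.996 / 0.97)² = 9.54.
Rounding up, n = 10.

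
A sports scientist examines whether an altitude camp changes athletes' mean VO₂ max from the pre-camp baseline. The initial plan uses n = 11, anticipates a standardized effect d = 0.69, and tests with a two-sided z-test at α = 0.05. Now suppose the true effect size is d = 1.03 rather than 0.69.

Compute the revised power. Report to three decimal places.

With d = 1.03: δ = d·√n = 1.03 × √11 = 3.4161. Critical value z_{0.025} = 1.960.
Revised power = Φ(δ − 1.960) + Φ(−δ − 1.960) = Φ(1.456) + Φ(-5.376) = 0.9273 + 0.0000 = 0.9273.

Power ≈ 0.927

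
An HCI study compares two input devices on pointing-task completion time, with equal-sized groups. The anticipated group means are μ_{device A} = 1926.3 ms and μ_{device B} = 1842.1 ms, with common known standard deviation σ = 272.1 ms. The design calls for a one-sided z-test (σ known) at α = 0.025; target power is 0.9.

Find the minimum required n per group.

n = 220 per group

Standardized effect: d = |μ_{device A} − μ_{device B}| / σ = |1926.3 − 1842.1| / 272.1 = 0.3094
Set Φ(δ − 1.960) = 0.9; then δ − 1.960 = Φ⁻¹(0.9) = 1.282, giving δ = 3.242.
δ = d·√(n/2) ⇒ n = 2(δ/d)² = 2 × (3.242 / 0.3094)² = 219.46.
Rounding up, n = 220 per group.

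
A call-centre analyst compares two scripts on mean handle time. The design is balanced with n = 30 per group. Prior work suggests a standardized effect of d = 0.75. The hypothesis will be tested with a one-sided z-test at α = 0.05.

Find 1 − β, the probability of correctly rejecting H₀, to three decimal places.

Power ≈ 0.896

Noncentrality parameter: λ = d·√(n/2) = 0.75 × √(30/2) = 2.9047
Critical value for a one-sided test at α = 0.05: z_α = 1.645.
Power = P(Z > 1.645 − λ) = Φ(1.260) = 0.8961.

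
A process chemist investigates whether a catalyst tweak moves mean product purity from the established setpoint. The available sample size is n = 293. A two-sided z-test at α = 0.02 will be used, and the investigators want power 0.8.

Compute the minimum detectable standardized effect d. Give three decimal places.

Need Φ(δ − 2.326) = 0.8, so δ = 2.326 + 0.842 = 3.168.
(The second rejection-region term Φ(−δ − z_{α/2}) is negligible and dropped.)
δ = d·√n ⇒ d = δ/√n = 3.168/√293 = 0.1851.

d ≈ 0.185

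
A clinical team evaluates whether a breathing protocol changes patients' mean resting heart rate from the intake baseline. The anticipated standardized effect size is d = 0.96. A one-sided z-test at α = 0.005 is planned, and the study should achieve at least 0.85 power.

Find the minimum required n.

For power 0.85 need Φ(δ − z_{0.005}) = 0.85, so δ = z_{0.005} + z_{0.15} = 2.576 + 1.036 = 3.612.
δ = d·√n ⇒ n = (δ/d)² = (3.612 / 0.96)² = 14.16.
Round up to the next whole unit.

n = 15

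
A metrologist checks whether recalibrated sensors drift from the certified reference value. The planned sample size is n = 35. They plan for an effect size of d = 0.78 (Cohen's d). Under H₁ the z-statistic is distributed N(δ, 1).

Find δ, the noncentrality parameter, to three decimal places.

The noncentrality parameter scales effect size by the design's sample-size factor: δ = d·√n = 0.78 × √35 = 4.6145

δ ≈ 4.615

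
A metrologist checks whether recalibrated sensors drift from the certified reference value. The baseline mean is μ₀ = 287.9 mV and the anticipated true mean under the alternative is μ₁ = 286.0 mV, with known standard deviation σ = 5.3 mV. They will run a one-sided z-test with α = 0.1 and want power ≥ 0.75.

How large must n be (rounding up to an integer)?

n = 30

Standardized effect: d = |μ₁ − μ₀| / σ = |286.0 − 287.9| / 5.3 = 0.3585
Set Φ(δ − 1.282) = 0.75; then δ − 1.282 = Φ⁻¹(0.75) = 0.674, giving δ = 1.956.
δ = d·√n ⇒ n = (δ/d)² = (1.956 / 0.3585)² = 29.77.
Rounding up, n = 30.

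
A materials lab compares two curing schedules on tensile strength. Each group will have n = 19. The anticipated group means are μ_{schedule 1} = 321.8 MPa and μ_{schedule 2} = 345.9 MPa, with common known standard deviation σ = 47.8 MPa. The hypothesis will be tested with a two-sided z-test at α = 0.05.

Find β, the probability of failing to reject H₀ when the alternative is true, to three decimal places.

Standardized effect: d = |μ_{schedule 1} − μ_{schedule 2}| / σ = |321.8 − 345.9| / 47.8 = 0.5042
Noncentrality parameter: δ = d·√(n/2) = 0.5042 × √(19/2) = 1.5540
Two-sided α = 0.05 → critical value z_{0.025} = 1.960.
Power = Φ(δ − 1.960) + Φ(−δ − 1.960) = Φ(-0.406) + Φ(-3.514) = 0.3424 + 0.0002 = 0.3426.
Type II error: β = 1 − power = 1 − 0.3426 = 0.6574.

β ≈ 0.657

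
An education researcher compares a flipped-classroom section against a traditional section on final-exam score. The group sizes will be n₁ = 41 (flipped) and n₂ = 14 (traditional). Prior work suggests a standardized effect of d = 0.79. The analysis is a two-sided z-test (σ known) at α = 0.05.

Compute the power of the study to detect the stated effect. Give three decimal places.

Power ≈ 0.723

Noncentrality parameter: δ = d / √(1/n₁ + 1/n₂) = 0.79 / √(1/41 + 1/14) = 2.5521
Critical value for a two-sided test at α = 0.05: z_{α/2} = 1.960.
Power = Φ(δ − 1.960) + Φ(−δ − 1.960) = Φ(0.592) + Φ(-4.512) = 0.7231 + 0.0000 = 0.7231.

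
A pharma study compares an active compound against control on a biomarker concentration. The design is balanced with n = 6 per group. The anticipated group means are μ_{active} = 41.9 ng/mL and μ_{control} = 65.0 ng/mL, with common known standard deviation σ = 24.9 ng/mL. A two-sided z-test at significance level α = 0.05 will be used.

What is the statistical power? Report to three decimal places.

Power ≈ 0.362

Standardized effect: d = |μ_{active} − μ_{control}| / σ = |41.9 − 65.0| / 24.9 = 0.9277
Noncentrality parameter: δ = d·√(n/2) = 0.9277 × √(6/2) = 1.6068
Critical value for a two-sided test at α = 0.05: z_{α/2} = 1.960.
Power = Φ(δ − 1.960) + Φ(−δ − 1.960) = Φ(-0.353) + Φ(-3.567) = 0.3620 + 0.0002 = 0.3622.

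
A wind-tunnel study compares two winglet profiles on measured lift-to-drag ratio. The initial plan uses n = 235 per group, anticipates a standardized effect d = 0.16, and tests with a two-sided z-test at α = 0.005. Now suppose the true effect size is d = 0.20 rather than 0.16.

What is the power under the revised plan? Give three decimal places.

With d = 0.20: δ = d·√(n/2) = 0.20 × √(235/2) = 2.1679. Critical value z_{0.0025} = 2.807.
Revised power = Φ(δ − 2.807) + Φ(−δ − 2.807) = Φ(-0.639) + Φ(-4.975) = 0.2614 + 0.0000 = 0.2614.

Power ≈ 0.261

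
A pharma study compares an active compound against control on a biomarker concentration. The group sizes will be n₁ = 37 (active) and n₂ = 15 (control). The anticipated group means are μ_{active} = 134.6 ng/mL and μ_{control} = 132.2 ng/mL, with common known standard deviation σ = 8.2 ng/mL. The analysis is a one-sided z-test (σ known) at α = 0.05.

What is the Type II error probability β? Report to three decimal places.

β ≈ 0.754

Standardized effect: d = |μ_{active} − μ_{control}| / σ = |134.6 − 132.2| / 8.2 = 0.2927
Noncentrality parameter: δ = d / √(1/n₁ + 1/n₂) = 0.2927 / √(1/37 + 1/15) = 0.9562
Critical value for a one-sided test at α = 0.05: z_α = 1.645.
Power = Φ(δ − 1.645) = Φ(-0.689) = 0.2455.
Type II error: β = 1 − power = 1 − 0.2455 = 0.7545.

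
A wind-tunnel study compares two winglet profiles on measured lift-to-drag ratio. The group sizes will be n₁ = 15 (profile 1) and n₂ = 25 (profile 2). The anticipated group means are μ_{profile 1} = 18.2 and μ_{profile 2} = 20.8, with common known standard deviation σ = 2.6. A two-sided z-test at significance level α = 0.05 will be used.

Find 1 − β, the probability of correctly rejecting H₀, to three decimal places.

Standardized effect: d = |μ_{profile 1} − μ_{profile 2}| / σ = |18.2 − 20.8| / 2.6 = 1.0000
Noncentrality parameter: λ = d / √(1/n₁ + 1/n₂) = 1.0000 / √(1/15 + 1/25) = 3.0619
Critical value for a two-sided test at α = 0.05: z_{α/2} = 1.960.
Power = Φ(λ − 1.960) + Φ(−λ − 1.960) = Φ(1.102) + Φ(-5.022) = 0.8647 + 0.0000 = 0.8647.

Power ≈ 0.865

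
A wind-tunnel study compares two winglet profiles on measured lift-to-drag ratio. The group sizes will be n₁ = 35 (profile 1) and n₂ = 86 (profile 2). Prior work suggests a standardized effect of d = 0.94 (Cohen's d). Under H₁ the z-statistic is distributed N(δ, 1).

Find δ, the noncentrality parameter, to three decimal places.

δ ≈ 4.688

δ = d / √(1/n₁ + 1/n₂) = 0.94 / √(1/35 + 1/86) = 4.6883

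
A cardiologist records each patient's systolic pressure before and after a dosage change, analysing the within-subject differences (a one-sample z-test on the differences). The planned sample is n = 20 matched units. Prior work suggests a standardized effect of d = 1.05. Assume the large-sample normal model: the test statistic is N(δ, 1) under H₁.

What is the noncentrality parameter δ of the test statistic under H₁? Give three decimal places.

δ ≈ 4.696

δ = d·√n = 1.05 × √20 = 4.6957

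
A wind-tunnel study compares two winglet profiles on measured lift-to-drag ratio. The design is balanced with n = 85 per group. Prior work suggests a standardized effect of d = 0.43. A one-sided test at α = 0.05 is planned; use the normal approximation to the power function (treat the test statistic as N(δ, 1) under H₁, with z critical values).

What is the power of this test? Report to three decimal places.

Noncentrality parameter: δ = d·√(n/2) = 0.43 × √(85/2) = 2.8033
Critical value for a one-sided test at α = 0.05: z_α = 1.645.
Power = Φ(δ − 1.645) = Φ(1.158) = 0.8767.

Power ≈ 0.877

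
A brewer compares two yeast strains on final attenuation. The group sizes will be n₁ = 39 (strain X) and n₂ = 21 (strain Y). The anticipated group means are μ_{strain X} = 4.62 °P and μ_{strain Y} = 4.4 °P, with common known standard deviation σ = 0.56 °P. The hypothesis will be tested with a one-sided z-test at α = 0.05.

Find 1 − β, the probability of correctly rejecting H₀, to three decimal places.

Power ≈ 0.423

Standardized effect: d = |μ_{strain X} − μ_{strain Y}| / σ = |4.62 − 4.4| / 0.56 = 0.3929
Noncentrality parameter: δ = d / √(1/n₁ + 1/n₂) = 0.3929 / √(1/39 + 1/21) = 1.4514
Critical value for a one-sided test at α = 0.05: z_α = 1.645.
Power = Φ(δ − 1.645) = Φ(-0.193) = 0.4233.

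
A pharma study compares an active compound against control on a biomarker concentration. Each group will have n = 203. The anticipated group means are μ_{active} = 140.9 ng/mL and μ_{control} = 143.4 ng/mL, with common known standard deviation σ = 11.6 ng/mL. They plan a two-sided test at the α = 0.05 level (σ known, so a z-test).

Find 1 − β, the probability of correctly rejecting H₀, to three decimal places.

Power ≈ 0.584

Standardized effect: d = |μ_{active} − μ_{control}| / σ = |140.9 − 143.4| / 11.6 = 0.2155
Noncentrality parameter: δ = d·√(n/2) = 0.2155 × √(203/2) = 2.1713
Critical value for a two-sided test at α = 0.05: z_{α/2} = 1.960.
Power = Φ(δ − 1.960) + Φ(−δ − 1.960) = Φ(0.211) + Φ(-4.131) = 0.5837 + 0.0000 = 0.5837.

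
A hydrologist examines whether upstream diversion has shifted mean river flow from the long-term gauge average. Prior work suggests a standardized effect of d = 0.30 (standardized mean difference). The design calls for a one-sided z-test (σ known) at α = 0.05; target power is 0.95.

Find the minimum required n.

n = 121

Set Φ(δ − 1.645) = 0.95; then δ − 1.645 = Φ⁻¹(0.95) = 1.645, giving δ = 3.290.
δ = d·√n ⇒ n = (δ/d)² = (3.290 / 0.30)² = 120.25.
Round up to the next whole unit.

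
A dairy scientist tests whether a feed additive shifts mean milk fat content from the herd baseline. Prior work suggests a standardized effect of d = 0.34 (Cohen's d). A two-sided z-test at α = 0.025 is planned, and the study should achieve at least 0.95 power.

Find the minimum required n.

n = 131

Set Φ(δ − 2.241) = 0.95; then δ − 2.241 = Φ⁻¹(0.95) = 1.645, giving δ = 3.886.
(The Φ(−δ − z_{α/2}) term is vanishingly small for δ > 0 and is dropped in the standard sample-size formula.)
δ = d·√n ⇒ n = (δ/d)² = (3.886 / 0.34)² = 130.65.
Rounding up, n = 131.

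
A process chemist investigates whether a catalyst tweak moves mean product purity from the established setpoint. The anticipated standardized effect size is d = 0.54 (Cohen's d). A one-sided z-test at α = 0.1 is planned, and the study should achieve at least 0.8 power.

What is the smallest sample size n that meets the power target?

For power 0.8 need Φ(δ − z_{0.1}) = 0.8, so δ = z_{0.1} + z_{0.20} = 1.282 + 0.842 = 2.123.
δ = d·√n ⇒ n = (δ/d)² = (2.123 / 0.54)² = 15.46.
Rounding up, n = 16.

n = 16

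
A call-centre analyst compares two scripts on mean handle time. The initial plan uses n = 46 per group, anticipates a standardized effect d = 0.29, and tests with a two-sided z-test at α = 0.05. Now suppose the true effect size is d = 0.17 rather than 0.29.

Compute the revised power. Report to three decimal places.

Power ≈ 0.129

With d = 0.17: δ = d·√(n/2) = 0.17 × √(46/2) = 0.8153. Critical value z_{0.025} = 1.960.
Revised power = Φ(δ − 1.960) + Φ(−δ − 1.960) = Φ(-1.145) + Φ(-2.775) = 0.1262 + 0.0028 = 0.1289.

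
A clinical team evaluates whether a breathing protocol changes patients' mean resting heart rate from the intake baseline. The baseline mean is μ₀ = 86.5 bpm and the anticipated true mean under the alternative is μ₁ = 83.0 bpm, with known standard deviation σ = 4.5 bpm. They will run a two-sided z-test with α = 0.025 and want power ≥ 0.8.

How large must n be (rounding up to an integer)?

Standardized effect: d = |μ₁ − μ₀| / σ = |83.0 − 86.5| / 4.5 = 0.7778
Set Φ(δ − 2.241) = 0.8; then δ − 2.241 = Φ⁻¹(0.8) = 0.842, giving δ = 3.083.
(For δ > 0 the lower-tail rejection region contributes negligibly to power, so the one-term inversion is standard.)
δ = d·√n ⇒ n = (δ/d)² = (3.083 / 0.7778)² = 15.71.
Rounding up, n = 16.

n = 16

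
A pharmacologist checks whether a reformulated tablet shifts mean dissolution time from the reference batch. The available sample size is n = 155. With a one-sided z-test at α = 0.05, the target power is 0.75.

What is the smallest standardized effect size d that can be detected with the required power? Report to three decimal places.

Required noncentrality: δ = z_{0.05} + z_{0.25} = 1.645 + 0.674 = 2.319.
δ = d·√n ⇒ d = δ/√n = 2.319/√155 = 0.1863.

d ≈ 0.186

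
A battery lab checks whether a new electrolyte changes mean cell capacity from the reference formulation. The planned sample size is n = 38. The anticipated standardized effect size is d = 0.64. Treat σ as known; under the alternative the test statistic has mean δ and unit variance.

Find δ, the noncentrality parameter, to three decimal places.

δ = d·√n = 0.64 × √38 = 3.9452

δ ≈ 3.945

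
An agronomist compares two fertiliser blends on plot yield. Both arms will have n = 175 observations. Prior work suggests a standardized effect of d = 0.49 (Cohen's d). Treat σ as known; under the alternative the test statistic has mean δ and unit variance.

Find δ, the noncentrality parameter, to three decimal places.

The noncentrality parameter scales effect size by the design's sample-size factor: δ = d·√(n/2) = 0.49 × √(175/2) = 4.5835

δ ≈ 4.584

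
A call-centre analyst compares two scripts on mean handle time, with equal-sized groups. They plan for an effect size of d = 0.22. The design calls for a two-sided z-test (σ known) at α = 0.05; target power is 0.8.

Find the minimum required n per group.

n = 325 per group

Set Φ(δ − 1.960) = 0.8; then δ − 1.960 = Φ⁻¹(0.8) = 0.842, giving δ = 2.802.
(For δ > 0 the lower-tail rejection region contributes negligibly to power, so the one-term inversion is standard.)
δ = d·√(n/2) ⇒ n = 2(δ/d)² = 2 × (2.802 / 0.22)² = 324.33.
Rounding up, n = 325 per group.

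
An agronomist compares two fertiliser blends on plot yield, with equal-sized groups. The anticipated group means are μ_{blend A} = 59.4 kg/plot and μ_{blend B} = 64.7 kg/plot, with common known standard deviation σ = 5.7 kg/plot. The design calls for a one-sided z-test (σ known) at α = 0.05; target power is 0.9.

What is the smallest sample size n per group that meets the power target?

n = 20 per group

Standardized effect: d = |μ_{blend A} − μ_{blend B}| / σ = |59.4 − 64.7| / 5.7 = 0.9298
For power 0.9 need Φ(δ − z_{0.05}) = 0.9, so δ = z_{0.05} + z_{0.10} = 1.645 + 1.282 = 2.926.
δ = d·√(n/2) ⇒ n = 2(δ/d)² = 2 × (2.926 / 0.9298)² = 19.81.
Round up to the next whole unit.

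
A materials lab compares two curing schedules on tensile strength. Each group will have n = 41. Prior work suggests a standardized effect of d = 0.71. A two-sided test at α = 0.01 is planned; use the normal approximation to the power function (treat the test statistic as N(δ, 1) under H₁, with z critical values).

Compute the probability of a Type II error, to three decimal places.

β ≈ 0.261

Noncentrality parameter: δ = d·√(n/2) = 0.71 × √(41/2) = 3.2147
Critical value for a two-sided test at α = 0.01: z_{α/2} = 2.576.
Power = Φ(δ − 2.576) + Φ(−δ − 2.576) = Φ(0.639) + Φ(-5.790) = 0.7385 + 0.0000 = 0.7385.
Type II error: β = 1 − power = 1 − 0.7385 = 0.2615.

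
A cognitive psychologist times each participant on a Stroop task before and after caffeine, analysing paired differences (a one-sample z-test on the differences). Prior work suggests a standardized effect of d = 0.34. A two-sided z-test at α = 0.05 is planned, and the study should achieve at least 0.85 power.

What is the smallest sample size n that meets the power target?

n = 78

For power 0.85 need Φ(δ − z_{0.025}) = 0.85, so δ = z_{0.025} + z_{0.15} = 1.960 + 1.036 = 2.996.
(For δ > 0 the lower-tail rejection region contributes negligibly to power, so the one-term inversion is standard.)
δ = d·√n ⇒ n = (δ/d)² = (2.996 / 0.34)² = 77.67.
Rounding up, n = 78.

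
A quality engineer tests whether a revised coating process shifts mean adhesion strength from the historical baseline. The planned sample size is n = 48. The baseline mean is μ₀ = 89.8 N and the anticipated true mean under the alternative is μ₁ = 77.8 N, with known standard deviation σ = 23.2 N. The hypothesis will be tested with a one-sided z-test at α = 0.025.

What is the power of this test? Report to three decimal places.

Power ≈ 0.948

Standardized effect: d = |μ₁ − μ₀| / σ = |77.8 − 89.8| / 23.2 = 0.5172
Noncentrality parameter: δ = d·√n = 0.5172 × √48 = 3.5836
Critical value for a one-sided test at α = 0.025: z_α = 1.960.
Power = Φ(δ − 1.960) = Φ(1.624) = 0.9478.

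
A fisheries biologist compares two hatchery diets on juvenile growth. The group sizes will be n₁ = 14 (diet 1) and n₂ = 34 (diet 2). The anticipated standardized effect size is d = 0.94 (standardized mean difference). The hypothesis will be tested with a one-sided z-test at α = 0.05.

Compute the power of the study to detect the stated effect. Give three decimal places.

Noncentrality parameter: δ = d / √(1/n₁ + 1/n₂) = 0.94 / √(1/14 + 1/34) = 2.9601
One-sided α = 0.05 → critical value z_{0.05} = 1.645.
Power = P(Z > 1.645 − δ) = Φ(1.315) = 0.9058.

Power ≈ 0.906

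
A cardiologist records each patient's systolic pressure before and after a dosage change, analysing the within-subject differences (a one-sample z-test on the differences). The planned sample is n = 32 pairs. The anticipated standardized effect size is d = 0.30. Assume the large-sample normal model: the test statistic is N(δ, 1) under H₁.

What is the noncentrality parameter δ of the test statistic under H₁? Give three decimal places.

The noncentrality parameter scales effect size by the design's sample-size factor: δ = d·√n = 0.30 × √32 = 1.6971

δ ≈ 1.697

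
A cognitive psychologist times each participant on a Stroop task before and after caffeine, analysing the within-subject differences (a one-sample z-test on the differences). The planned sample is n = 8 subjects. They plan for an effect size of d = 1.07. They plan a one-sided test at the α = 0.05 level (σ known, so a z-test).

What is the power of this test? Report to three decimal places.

Power ≈ 0.916

Noncentrality parameter: δ = d·√n = 1.07 × √8 = 3.0264
One-sided α = 0.05 → critical value z_{0.05} = 1.645.
Power = Φ(δ − 1.645) = Φ(1.382) = 0.9164.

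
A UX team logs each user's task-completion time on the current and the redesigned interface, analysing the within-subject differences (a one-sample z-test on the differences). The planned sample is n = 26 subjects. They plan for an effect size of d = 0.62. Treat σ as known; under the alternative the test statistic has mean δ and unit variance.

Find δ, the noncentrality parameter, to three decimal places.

δ ≈ 3.161

δ = d·√n = 0.62 × √26 = 3.1614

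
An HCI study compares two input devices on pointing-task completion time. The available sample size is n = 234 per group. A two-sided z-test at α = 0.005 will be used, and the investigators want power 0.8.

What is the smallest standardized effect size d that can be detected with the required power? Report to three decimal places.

Required noncentrality: δ = z_{0.0025} + z_{0.20} = 2.807 + 0.842 = 3.649.
(Lower-tail contribution to power is negligible for δ > 0.)
δ = d·√(n/2) ⇒ d = δ/√(n/2) = 3.649/√(234/2) = 0.3373.

d ≈ 0.337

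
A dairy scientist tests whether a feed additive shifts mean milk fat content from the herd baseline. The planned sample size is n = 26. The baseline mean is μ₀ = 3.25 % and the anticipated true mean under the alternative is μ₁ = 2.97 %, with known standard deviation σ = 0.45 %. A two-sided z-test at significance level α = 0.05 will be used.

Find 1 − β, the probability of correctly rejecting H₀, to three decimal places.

Power ≈ 0.887

Standardized effect: d = |μ₁ − μ₀| / σ = |2.97 − 3.25| / 0.45 = 0.6222
Noncentrality parameter: δ = d·√n = 0.6222 × √26 = 3.1727
Two-sided α = 0.05 → critical value z_{0.025} = 1.960.
Power = Φ(δ − 1.960) + Φ(−δ − 1.960) = Φ(1.213) + Φ(-5.133) = 0.8874 + 0.0000 = 0.8874.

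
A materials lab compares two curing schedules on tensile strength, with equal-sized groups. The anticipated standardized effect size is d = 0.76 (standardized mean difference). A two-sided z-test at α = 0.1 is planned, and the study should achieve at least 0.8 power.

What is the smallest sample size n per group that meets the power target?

n = 22 per group

For power 0.8 need Φ(δ − z_{0.05}) = 0.8, so δ = z_{0.05} + z_{0.20} = 1.645 + 0.842 = 2.486.
(Ignoring the negligible lower-tail rejection probability gives the usual closed-form inversion.)
δ = d·√(n/2) ⇒ n = 2(δ/d)² = 2 × (2.486 / 0.76)² = 21.41.
Rounding up, n = 22 per group.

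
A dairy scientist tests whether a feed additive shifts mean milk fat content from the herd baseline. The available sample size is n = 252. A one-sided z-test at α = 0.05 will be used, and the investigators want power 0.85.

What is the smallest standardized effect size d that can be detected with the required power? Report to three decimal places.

Required noncentrality: δ = z_{0.05} + z_{0.15} = 1.645 + 1.036 = 2.681.
δ = d·√n ⇒ d = δ/√n = 2.681/√252 = 0.1689.

d ≈ 0.169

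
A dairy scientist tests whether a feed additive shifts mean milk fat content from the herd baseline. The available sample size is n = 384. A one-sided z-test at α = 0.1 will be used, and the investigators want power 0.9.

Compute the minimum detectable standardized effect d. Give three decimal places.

Need Φ(δ − 1.282) = 0.9, so δ = 1.282 + 1.282 = 2.563.
δ = d·√n ⇒ d = δ/√n = 2.563/√384 = 0.1308.

d ≈ 0.131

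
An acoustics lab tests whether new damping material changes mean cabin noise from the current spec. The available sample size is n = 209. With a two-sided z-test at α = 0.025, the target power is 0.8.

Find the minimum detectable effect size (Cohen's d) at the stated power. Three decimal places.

Need Φ(δ − 2.241) = 0.8, so δ = 2.241 + 0.842 = 3.083.
(Lower-tail contribution to power is negligible for δ > 0.)
δ = d·√n ⇒ d = δ/√n = 3.083/√209 = 0.2133.

d ≈ 0.213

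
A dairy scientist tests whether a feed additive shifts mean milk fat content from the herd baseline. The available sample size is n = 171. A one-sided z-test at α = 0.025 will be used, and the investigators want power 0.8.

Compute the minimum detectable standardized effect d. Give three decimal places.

Need Φ(δ − 1.960) = 0.8, so δ = 1.960 + 0.842 = 2.802.
δ = d·√n ⇒ d = δ/√n = 2.802/√171 = 0.2142.

d ≈ 0.214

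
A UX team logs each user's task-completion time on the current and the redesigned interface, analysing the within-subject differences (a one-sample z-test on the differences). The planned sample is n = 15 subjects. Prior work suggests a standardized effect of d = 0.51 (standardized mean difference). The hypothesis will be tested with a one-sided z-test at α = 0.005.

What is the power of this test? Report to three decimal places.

Noncentrality parameter: δ = d·√n = 0.51 × √15 = 1.9752
Critical value for a one-sided test at α = 0.005: z_α = 2.576.
Power = P(Z > 2.576 − δ) = Φ(-0.601) = 0.2741.

Power ≈ 0.274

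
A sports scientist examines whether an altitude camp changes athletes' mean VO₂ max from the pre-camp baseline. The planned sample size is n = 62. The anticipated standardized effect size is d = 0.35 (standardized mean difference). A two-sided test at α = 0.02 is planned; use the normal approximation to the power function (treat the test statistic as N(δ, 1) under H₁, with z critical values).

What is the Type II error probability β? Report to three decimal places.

β ≈ 0.334

Noncentrality parameter: λ = d·√n = 0.35 × √62 = 2.7559
Critical value for a two-sided test at α = 0.02: z_{α/2} = 2.326.
Power = Φ(λ − 2.326) + Φ(−λ − 2.326) = Φ(0.430) + Φ(-5.082) = 0.6662 + 0.0000 = 0.6662.
Type II error: β = 1 − power = 1 − 0.6662 = 0.3338.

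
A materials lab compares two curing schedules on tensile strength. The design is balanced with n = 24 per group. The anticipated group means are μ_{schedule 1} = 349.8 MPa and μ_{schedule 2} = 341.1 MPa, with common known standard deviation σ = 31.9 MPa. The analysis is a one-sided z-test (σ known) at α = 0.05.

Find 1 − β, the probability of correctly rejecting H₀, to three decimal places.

Power ≈ 0.242

Standardized effect: d = |μ_{schedule 1} − μ_{schedule 2}| / σ = |349.8 − 341.1| / 31.9 = 0.2727
Noncentrality parameter: δ = d·√(n/2) = 0.2727 × √(24/2) = 0.9448
Critical value for a one-sided test at α = 0.05: z_α = 1.645.
Power = P(Z > 1.645 − δ) = Φ(-0.700) = 0.2419.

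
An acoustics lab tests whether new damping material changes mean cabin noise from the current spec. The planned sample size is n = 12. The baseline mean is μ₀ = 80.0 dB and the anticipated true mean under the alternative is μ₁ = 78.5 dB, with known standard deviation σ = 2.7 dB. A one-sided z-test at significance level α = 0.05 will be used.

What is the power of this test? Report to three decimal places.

Power ≈ 0.610

Standardized effect: d = |μ₁ − μ₀| / σ = |78.5 − 80.0| / 2.7 = 0.5556
Noncentrality parameter: δ = d·√n = 0.5556 × √12 = 1.9245
Critical value for a one-sided test at α = 0.05: z_α = 1.645.
Power = P(Z > 1.645 − δ) = Φ(0.280) = 0.6101.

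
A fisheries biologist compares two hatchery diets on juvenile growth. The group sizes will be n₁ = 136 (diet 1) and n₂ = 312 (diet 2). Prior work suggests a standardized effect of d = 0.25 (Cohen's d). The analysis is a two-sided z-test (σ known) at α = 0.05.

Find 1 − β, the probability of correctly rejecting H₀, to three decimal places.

Noncentrality parameter: λ = d / √(1/n₁ + 1/n₂) = 0.25 / √(1/136 + 1/312) = 2.4330
Critical value for a two-sided test at α = 0.05: z_{α/2} = 1.960.
Power = Φ(λ − 1.960) + Φ(−λ − 1.960) = Φ(0.473) + Φ(-4.393) = 0.6819 + 0.0000 = 0.6819.

Power ≈ 0.682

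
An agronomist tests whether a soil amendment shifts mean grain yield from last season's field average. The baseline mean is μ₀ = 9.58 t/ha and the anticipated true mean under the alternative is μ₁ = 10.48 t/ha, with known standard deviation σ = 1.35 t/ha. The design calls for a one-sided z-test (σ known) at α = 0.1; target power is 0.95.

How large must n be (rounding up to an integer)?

n = 20

Standardized effect: d = |μ₁ − μ₀| / σ = |10.48 − 9.58| / 1.35 = 0.6667
Set Φ(δ − 1.282) = 0.95; then δ − 1.282 = Φ⁻¹(0.95) = 1.645, giving δ = 2.926.
δ = d·√n ⇒ n = (δ/d)² = (2.926 / 0.6667)² = 19.27.
Round up to the next whole unit.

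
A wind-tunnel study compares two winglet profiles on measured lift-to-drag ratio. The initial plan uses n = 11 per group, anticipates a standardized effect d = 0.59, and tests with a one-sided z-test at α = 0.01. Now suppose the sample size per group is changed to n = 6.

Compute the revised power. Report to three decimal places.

Power ≈ 0.096

With n = 6 per group: δ = d·√(n/2) = 0.59 × √(6/2) = 1.0219. Critical value z_{0.01} = 2.326.
Revised power = P(Z > 2.326 − δ) = Φ(-1.304) = 0.0960.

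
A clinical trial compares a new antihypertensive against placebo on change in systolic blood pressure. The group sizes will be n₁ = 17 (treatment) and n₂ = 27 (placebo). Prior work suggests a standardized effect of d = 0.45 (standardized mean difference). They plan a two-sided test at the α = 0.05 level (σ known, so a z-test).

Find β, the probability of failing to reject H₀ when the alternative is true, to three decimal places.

β ≈ 0.693

Noncentrality parameter: δ = d / √(1/n₁ + 1/n₂) = 0.45 / √(1/17 + 1/27) = 1.4534
Critical value for a two-sided test at α = 0.05: z_{α/2} = 1.960.
Power = Φ(δ − 1.960) + Φ(−δ − 1.960) = Φ(-0.507) + Φ(-3.413) = 0.3062 + 0.0003 = 0.3066.
Type II error: β = 1 − power = 1 − 0.3066 = 0.6934.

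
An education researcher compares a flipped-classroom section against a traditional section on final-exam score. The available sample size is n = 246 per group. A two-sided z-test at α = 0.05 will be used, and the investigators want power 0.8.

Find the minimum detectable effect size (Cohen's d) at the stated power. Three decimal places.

Need Φ(δ − 1.960) = 0.8, so δ = 1.960 + 0.842 = 2.802.
(Lower-tail contribution to power is negligible for δ > 0.)
δ = d·√(n/2) ⇒ d = δ/√(n/2) = 2.802/√(246/2) = 0.2526.

d ≈ 0.253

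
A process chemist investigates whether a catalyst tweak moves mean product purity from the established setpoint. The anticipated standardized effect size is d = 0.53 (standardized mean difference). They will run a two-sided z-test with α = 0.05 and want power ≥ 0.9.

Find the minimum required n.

Set Φ(δ − 1.960) = 0.9; then δ − 1.960 = Φ⁻¹(0.9) = 1.282, giving δ = 3.242.
(Ignoring the negligible lower-tail rejection probability gives the usual closed-form inversion.)
δ = d·√n ⇒ n = (δ/d)² = (3.242 / 0.53)² = 37.41.
Rounding up, n = 38.

n = 38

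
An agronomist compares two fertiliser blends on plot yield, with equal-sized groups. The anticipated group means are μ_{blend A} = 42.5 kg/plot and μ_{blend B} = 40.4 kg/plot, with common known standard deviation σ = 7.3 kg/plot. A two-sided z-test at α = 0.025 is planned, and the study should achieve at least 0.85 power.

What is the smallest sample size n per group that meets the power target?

Standardized effect: d = |μ_{blend A} − μ_{blend B}| / σ = |42.5 − 40.4| / 7.3 = 0.2877
For power 0.85 need Φ(δ − z_{0.0125}) = 0.85, so δ = z_{0.0125} + z_{0.15} = 2.241 + 1.036 = 3.278.
(For δ > 0 the lower-tail rejection region contributes negligibly to power, so the one-term inversion is standard.)
δ = d·√(n/2) ⇒ n = 2(δ/d)² = 2 × (3.278 / 0.2877)² = 259.66.
Rounding up, n = 260 per group.

n = 260 per group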